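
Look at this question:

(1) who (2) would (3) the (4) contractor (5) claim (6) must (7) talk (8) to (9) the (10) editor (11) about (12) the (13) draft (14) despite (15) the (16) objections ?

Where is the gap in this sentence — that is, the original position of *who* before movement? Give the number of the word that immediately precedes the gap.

5

Before movement: The contractor would claim who must talk to the editor about the draft despite the objections.
The filler 'who' is interpreted as the subject of the clause embedded under 'claim'. Wh-movement fronts it, leaving a gap right after 'claim':
Who would the contractor claim ___ must talk to the editor about the draft despite the objections?
'claim' is word 5.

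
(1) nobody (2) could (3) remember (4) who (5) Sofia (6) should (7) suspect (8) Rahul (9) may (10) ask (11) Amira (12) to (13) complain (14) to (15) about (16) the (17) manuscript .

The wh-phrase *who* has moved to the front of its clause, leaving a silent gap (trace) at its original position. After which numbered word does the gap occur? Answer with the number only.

14

In situ: Sofia should suspect Rahul may ask Amira to complain to who about the manuscript.
'who' functions as the object of the preposition 'to'. It moves to the left edge, and the trace sits right after 'to':
Nobody could remember who Sofia should suspect Rahul may ask Amira to complain to ___ about the manuscript.
'to' is word 14.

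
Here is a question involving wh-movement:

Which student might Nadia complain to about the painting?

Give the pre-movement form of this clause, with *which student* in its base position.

The filler 'which student' is interpreted as the object of the preposition 'to'. It moves to the left edge, and the trace sits right after 'to':
Which student might Nadia complain to ___ about the painting?

Nadia might complain to which student about the painting.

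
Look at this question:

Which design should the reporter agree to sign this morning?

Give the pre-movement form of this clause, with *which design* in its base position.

'which design' functions as the direct object of 'sign'. Wh-movement fronts it, leaving a gap right after 'sign':
Which design should the reporter agree to sign ___ this morning?

The reporter should agree to sign which design this morning.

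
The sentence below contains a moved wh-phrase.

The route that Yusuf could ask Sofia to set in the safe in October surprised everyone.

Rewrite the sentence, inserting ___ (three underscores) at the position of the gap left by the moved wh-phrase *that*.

The route that Yusuf could ask Sofia to set ___ in the safe in October surprised everyone.

'that' functions as the direct object of 'set'. The gap is right after 'set'.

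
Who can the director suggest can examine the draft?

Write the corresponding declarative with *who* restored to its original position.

The director can suggest who can examine the draft.

'who' is the subject of the clause embedded under 'suggest'. Wh-movement fronts it, leaving a gap right after 'suggest':
Who can the director suggest ___ can examine the draft?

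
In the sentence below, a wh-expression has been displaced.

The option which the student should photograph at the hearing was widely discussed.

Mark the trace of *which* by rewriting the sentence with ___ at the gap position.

'which' is the direct object of 'photograph'. The gap is right after 'photograph'.

The option which the student should photograph ___ at the hearing was widely discussed.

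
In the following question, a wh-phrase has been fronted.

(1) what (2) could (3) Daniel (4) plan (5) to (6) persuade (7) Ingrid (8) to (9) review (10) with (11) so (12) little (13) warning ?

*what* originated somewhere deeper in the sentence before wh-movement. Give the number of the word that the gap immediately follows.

Pre-movement form: Daniel could plan to persuade Ingrid to review what with so little warning.
'what' functions as the direct object of 'review'. It moves to the left edge, and the trace sits right after 'review':
What could Daniel plan to persuade Ingrid to review ___ with so little warning?
'review' is word 9.

9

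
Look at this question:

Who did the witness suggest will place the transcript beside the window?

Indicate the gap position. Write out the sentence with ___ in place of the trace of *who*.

Before movement: The witness did suggest who will place the transcript beside the window.
'who' functions as the subject of the clause embedded under 'suggest'. The gap is right after 'suggest'.

Who did the witness suggest ___ will place the transcript beside the window?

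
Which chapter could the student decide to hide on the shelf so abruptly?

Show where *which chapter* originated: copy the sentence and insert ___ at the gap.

Underlying clause: The student could decide to hide which chapter on the shelf so abruptly.
The filler 'which chapter' is interpreted as the direct object of 'hide'. The gap is right after 'hide'.

Which chapter could the student decide to hide ___ on the shelf so abruptly?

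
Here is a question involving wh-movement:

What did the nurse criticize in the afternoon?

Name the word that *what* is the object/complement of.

criticize

Underlying clause: The nurse did criticize what in the afternoon.
The filler 'what' is interpreted as the direct object of 'criticize'. Wh-movement fronts it, leaving a gap right after 'criticize':
What did the nurse criticize ___ in the afternoon?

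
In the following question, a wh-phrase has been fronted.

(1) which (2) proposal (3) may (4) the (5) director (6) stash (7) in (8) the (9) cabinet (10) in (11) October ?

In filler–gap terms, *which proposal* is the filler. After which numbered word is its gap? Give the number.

Before movement: The director may stash which proposal in the cabinet in October.
'which proposal' is the direct object of 'stash'. It moves to the left edge, and the trace sits right after 'stash':
Which proposal may the director stash ___ in the cabinet in October?
'stash' is word 6.

6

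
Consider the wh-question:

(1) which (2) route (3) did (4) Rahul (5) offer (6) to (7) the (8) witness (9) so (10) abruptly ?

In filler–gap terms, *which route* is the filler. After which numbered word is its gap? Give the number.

5

In situ: Rahul did offer which route to the witness so abruptly.
'which route' is the direct object of 'offer'. Wh-movement fronts it, leaving a gap right after 'offer':
Which route did Rahul offer ___ to the witness so abruptly?
'offer' is word 5.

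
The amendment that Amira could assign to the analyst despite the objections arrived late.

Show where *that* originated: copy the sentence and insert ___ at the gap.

The filler 'that' is interpreted as the direct object of 'assign'. The gap is right after 'assign'.

The amendment that Amira could assign ___ to the analyst despite the objections arrived late.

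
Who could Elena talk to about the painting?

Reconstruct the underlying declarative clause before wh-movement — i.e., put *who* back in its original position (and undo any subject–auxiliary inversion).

The filler 'who' is interpreted as the object of the preposition 'to'. Fronting leaves a gap immediately after 'to':
Who could Elena talk to ___ about the painting?

Elena could talk to who about the painting.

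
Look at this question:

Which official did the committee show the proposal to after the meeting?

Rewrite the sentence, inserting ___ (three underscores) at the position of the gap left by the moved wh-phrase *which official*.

Which official did the committee show the proposal to ___ after the meeting?

Pre-movement form: The committee did show the proposal to which official after the meeting.
'which official' is the object of the preposition 'to' (recipient of 'show'). The gap is right after 'to'.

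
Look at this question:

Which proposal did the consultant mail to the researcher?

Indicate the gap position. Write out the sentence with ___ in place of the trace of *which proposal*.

Which proposal did the consultant mail ___ to the researcher?

In situ: The consultant did mail which proposal to the researcher.
'which proposal' is the direct object of 'mail'. The gap is right after 'mail'.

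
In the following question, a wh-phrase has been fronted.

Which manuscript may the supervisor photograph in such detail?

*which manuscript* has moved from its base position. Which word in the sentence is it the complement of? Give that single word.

photograph

In situ: The supervisor may photograph which manuscript in such detail.
'which manuscript' functions as the direct object of 'photograph'. It moves to the left edge, and the trace sits right after 'photograph':
Which manuscript may the supervisor photograph ___ in such detail?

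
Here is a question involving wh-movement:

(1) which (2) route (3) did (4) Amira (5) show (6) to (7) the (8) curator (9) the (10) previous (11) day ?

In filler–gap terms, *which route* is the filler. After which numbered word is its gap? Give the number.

5

Before movement: Amira did show which route to the curator the previous day.
The filler 'which route' is interpreted as the direct object of 'show'. Wh-movement fronts it, leaving a gap right after 'show':
Which route did Amira show ___ to the curator the previous day?
'show' is word 5.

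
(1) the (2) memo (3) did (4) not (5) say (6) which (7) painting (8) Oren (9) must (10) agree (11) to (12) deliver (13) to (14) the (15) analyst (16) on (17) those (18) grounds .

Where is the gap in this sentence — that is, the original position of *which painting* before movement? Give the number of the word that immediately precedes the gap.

12

Underlying clause: Oren must agree to deliver which painting to the analyst on those grounds.
The filler 'which painting' is interpreted as the direct object of 'deliver'. Fronting leaves a gap immediately after 'deliver':
The memo did not say which painting Oren must agree to deliver ___ to the analyst on those grounds.
'deliver' is word 12.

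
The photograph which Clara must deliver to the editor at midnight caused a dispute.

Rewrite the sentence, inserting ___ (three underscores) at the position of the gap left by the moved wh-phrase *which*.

'which' functions as the direct object of 'deliver'. The gap is right after 'deliver'.

The photograph which Clara must deliver ___ to the editor at midnight caused a dispute.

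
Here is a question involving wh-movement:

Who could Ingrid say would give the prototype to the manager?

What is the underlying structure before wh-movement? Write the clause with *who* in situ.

Ingrid could say who would give the prototype to the manager.

'who' is the subject of the clause embedded under 'say'. Wh-movement fronts it, leaving a gap right after 'say':
Who could Ingrid say ___ would give the prototype to the manager?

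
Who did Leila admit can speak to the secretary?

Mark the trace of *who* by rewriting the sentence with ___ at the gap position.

Before movement: Leila did admit who can speak to the secretary.
'who' functions as the subject of the clause embedded under 'admit'. The gap is right after 'admit'.

Who did Leila admit ___ can speak to the secretary?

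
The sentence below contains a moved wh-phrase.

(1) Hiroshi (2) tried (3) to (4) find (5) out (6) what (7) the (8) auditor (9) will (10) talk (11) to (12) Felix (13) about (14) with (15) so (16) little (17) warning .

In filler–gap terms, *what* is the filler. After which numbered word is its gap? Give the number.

In situ: The auditor will talk to Felix about what with so little warning.
'what' functions as the object of the preposition 'about'. Wh-movement fronts it, leaving a gap right after 'about':
Hiroshi tried to find out what the auditor will talk to Felix about ___ with so little warning.
'about' is word 13.

13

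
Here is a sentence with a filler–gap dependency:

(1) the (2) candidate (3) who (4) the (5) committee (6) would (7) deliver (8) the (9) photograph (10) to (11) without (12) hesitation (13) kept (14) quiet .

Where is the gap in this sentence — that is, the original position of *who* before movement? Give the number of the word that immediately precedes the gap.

10

'who' functions as the object of the preposition 'to' (recipient of 'deliver'). Wh-movement fronts it, leaving a gap right after 'to':
The candidate who the committee would deliver the photograph to ___ without hesitation kept quiet.
'to' is word 10.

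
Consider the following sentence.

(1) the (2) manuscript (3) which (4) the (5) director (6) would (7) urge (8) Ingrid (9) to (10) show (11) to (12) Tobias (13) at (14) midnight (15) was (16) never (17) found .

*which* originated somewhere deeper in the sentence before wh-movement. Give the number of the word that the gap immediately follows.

10

'which' is the direct object of 'show'. It moves to the left edge, and the trace sits right after 'show':
The manuscript which the director would urge Ingrid to show ___ to Tobias at midnight was never found.
'show' is word 10.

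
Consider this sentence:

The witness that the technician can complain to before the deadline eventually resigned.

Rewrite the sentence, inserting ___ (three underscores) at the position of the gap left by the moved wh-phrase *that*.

The witness that the technician can complain to ___ before the deadline eventually resigned.

The filler 'that' is interpreted as the object of the preposition 'to'. The gap is right after 'to'.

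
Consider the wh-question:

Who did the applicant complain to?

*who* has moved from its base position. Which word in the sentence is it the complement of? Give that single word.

Pre-movement form: The applicant did complain to who.
'who' functions as the object of the preposition 'to'. It moves to the left edge, and the trace sits right after 'to':
Who did the applicant complain to ___?

to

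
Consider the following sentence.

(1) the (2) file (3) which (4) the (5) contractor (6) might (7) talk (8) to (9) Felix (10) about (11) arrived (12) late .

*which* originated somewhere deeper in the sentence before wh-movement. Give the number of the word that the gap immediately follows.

The filler 'which' is interpreted as the object of the preposition 'about'. It moves to the left edge, and the trace sits right after 'about':
The file which the contractor might talk to Felix about ___ arrived late.
'about' is word 10.

10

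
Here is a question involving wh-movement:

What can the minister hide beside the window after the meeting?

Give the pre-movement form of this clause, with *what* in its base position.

The filler 'what' is interpreted as the direct object of 'hide'. Fronting leaves a gap immediately after 'hide':
What can the minister hide ___ beside the window after the meeting?

The minister can hide what beside the window after the meeting.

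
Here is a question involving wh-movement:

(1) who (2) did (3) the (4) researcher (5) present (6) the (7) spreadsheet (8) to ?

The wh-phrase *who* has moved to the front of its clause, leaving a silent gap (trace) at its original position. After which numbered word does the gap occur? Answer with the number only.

Before movement: The researcher did present the spreadsheet to who.
'who' functions as the object of the preposition 'to' (recipient of 'present'). Fronting leaves a gap immediately after 'to':
Who did the researcher present the spreadsheet to ___?
'to' is word 8.

8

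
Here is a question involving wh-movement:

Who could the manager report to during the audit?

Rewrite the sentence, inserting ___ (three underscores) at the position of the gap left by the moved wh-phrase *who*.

In situ: The manager could report to who during the audit.
'who' functions as the object of the preposition 'to'. The gap is right after 'to'.

Who could the manager report to ___ during the audit?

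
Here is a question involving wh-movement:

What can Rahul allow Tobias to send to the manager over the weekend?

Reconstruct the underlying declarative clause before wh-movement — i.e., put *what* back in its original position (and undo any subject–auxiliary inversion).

Rahul can allow Tobias to send what to the manager over the weekend.

'what' is the direct object of 'send'. Wh-movement fronts it, leaving a gap right after 'send':
What can Rahul allow Tobias to send ___ to the manager over the weekend?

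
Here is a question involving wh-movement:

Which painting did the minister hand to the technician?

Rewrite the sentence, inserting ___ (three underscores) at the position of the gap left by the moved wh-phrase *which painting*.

In situ: The minister did hand which painting to the technician.
'which painting' is the direct object of 'hand'. The gap is right after 'hand'.

Which painting did the minister hand ___ to the technician?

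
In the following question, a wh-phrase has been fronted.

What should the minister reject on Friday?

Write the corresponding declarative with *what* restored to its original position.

The minister should reject what on Friday.

'what' functions as the direct object of 'reject'. Fronting leaves a gap immediately after 'reject':
What should the minister reject ___ on Friday?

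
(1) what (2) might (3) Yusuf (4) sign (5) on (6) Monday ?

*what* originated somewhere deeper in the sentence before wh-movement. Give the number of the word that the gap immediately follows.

Pre-movement form: Yusuf might sign what on Monday.
'what' functions as the direct object of 'sign'. It moves to the left edge, and the trace sits right after 'sign':
What might Yusuf sign ___ on Monday?
'sign' is word 4.

4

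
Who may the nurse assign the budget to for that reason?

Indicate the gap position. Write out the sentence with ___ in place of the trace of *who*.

Before movement: The nurse may assign the budget to who for that reason.
'who' functions as the object of the preposition 'to' (recipient of 'assign'). The gap is right after 'to'.

Who may the nurse assign the budget to ___ for that reason?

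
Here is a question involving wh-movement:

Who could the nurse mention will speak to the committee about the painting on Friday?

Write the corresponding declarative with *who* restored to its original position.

The filler 'who' is interpreted as the subject of the clause embedded under 'mention'. Wh-movement fronts it, leaving a gap right after 'mention':
Who could the nurse mention ___ will speak to the committee about the painting on Friday?

The nurse could mention who will speak to the committee about the painting on Friday.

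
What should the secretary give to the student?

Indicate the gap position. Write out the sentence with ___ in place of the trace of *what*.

Underlying clause: The secretary should give what to the student.
'what' is the direct object of 'give'. The gap is right after 'give'.

What should the secretary give ___ to the student?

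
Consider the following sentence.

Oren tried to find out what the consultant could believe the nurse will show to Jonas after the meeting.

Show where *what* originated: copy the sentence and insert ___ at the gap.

In situ: The consultant could believe the nurse will show what to Jonas after the meeting.
The filler 'what' is interpreted as the direct object of 'show'. The gap is right after 'show'.

Oren tried to find out what the consultant could believe the nurse will show ___ to Jonas after the meeting.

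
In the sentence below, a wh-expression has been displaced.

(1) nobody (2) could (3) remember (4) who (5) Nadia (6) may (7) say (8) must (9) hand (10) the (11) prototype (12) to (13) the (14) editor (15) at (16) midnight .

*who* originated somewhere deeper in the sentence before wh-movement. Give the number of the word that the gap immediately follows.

Pre-movement form: Nadia may say who must hand the prototype to the editor at midnight.
'who' functions as the subject of the clause embedded under 'say'. Fronting leaves a gap immediately after 'say':
Nobody could remember who Nadia may say ___ must hand the prototype to the editor at midnight.
'say' is word 7.

7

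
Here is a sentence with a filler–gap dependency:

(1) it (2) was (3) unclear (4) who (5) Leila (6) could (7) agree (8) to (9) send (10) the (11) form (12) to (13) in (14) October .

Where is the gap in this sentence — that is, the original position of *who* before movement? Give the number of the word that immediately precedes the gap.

In situ: Leila could agree to send the form to who in October.
The filler 'who' is interpreted as the object of the preposition 'to' (recipient of 'send'). Fronting leaves a gap immediately after 'to':
It was unclear who Leila could agree to send the form to ___ in October.
'to' is word 12.

12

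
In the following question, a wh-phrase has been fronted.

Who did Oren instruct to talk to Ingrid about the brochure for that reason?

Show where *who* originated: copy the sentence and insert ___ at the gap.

In situ: Oren did instruct who to talk to Ingrid about the brochure for that reason.
The filler 'who' is interpreted as the direct object of 'instruct'. The gap is right after 'instruct'.

Who did Oren instruct ___ to talk to Ingrid about the brochure for that reason?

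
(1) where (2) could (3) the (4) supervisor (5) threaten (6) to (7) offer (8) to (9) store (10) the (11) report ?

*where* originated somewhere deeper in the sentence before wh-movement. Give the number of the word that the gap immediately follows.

Before movement: The supervisor could threaten to offer to store the report where.
The filler 'where' is interpreted as the locative complement of 'store'. Wh-movement fronts it, leaving a gap right after 'report':
Where could the supervisor threaten to offer to store the report ___?
'report' is word 11.

11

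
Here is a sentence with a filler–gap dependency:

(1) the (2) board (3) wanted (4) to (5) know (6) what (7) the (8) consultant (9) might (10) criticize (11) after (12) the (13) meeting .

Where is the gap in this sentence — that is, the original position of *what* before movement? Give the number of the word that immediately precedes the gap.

10

Underlying clause: The consultant might criticize what after the meeting.
The filler 'what' is interpreted as the direct object of 'criticize'. Fronting leaves a gap immediately after 'criticize':
The board wanted to know what the consultant might criticize ___ after the meeting.
'criticize' is word 10.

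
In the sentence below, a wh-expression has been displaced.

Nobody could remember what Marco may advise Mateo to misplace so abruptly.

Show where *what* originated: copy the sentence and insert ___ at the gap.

Nobody could remember what Marco may advise Mateo to misplace ___ so abruptly.

In situ: Marco may advise Mateo to misplace what so abruptly.
'what' is the direct object of 'misplace'. The gap is right after 'misplace'.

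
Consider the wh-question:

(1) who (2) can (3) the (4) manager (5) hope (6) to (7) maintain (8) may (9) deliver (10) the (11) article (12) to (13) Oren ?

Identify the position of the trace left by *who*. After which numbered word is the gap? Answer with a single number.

Pre-movement form: The manager can hope to maintain who may deliver the article to Oren.
'who' is the subject of the clause embedded under 'maintain'. Wh-movement fronts it, leaving a gap right after 'maintain':
Who can the manager hope to maintain ___ may deliver the article to Oren?
'maintain' is word 7.

7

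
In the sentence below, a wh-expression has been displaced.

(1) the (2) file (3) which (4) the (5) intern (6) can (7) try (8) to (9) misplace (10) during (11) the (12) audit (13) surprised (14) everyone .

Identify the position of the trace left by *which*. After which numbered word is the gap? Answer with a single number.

The filler 'which' is interpreted as the direct object of 'misplace'. Wh-movement fronts it, leaving a gap right after 'misplace':
The file which the intern can try to misplace ___ during the audit surprised everyone.
'misplace' is word 9.

9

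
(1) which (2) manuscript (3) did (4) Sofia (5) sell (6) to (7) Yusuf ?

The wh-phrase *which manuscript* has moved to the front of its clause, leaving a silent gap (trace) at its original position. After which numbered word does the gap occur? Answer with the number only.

5

Before movement: Sofia did sell which manuscript to Yusuf.
'which manuscript' is the direct object of 'sell'. It moves to the left edge, and the trace sits right after 'sell':
Which manuscript did Sofia sell ___ to Yusuf?
'sell' is word 5.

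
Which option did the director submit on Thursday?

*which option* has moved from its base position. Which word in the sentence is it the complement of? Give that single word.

Pre-movement form: The director did submit which option on Thursday.
The filler 'which option' is interpreted as the direct object of 'submit'. Wh-movement fronts it, leaving a gap right after 'submit':
Which option did the director submit ___ on Thursday?

submit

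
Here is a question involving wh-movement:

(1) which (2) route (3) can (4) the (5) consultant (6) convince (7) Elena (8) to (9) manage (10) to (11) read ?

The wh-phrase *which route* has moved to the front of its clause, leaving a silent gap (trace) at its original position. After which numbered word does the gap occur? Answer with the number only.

11

Underlying clause: The consultant can convince Elena to manage to read which route.
'which route' is the direct object of 'read'. It moves to the left edge, and the trace sits right after 'read':
Which route can the consultant convince Elena to manage to read ___?
'read' is word 11.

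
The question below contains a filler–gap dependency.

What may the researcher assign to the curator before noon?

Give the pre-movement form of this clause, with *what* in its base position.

'what' is the direct object of 'assign'. Wh-movement fronts it, leaving a gap right after 'assign':
What may the researcher assign ___ to the curator before noon?

The researcher may assign what to the curator before noon.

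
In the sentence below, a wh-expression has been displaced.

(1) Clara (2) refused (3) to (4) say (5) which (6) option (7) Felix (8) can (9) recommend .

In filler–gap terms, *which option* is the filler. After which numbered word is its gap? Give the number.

9

Underlying clause: Felix can recommend which option.
'which option' is the direct object of 'recommend'. Wh-movement fronts it, leaving a gap right after 'recommend':
Clara refused to say which option Felix can recommend ___.
'recommend' is word 9.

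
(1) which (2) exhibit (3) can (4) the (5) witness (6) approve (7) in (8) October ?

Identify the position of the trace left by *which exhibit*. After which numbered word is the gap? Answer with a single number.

6

Pre-movement form: The witness can approve which exhibit in October.
'which exhibit' is the direct object of 'approve'. Fronting leaves a gap immediately after 'approve':
Which exhibit can the witness approve ___ in October?
'approve' is word 6.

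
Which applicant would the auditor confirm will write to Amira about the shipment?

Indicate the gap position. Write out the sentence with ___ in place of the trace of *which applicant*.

Which applicant would the auditor confirm ___ will write to Amira about the shipment?

Before movement: The auditor would confirm which applicant will write to Amira about the shipment.
'which applicant' functions as the subject of the clause embedded under 'confirm'. The gap is right after 'confirm'.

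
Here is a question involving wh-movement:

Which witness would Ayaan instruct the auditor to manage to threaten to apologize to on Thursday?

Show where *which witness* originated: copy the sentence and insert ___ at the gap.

Which witness would Ayaan instruct the auditor to manage to threaten to apologize to ___ on Thursday?

Before movement: Ayaan would instruct the auditor to manage to threaten to apologize to which witness on Thursday.
'which witness' functions as the object of the preposition 'to'. The gap is right after 'to'.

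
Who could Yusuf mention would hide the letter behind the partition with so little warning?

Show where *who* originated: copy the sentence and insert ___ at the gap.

In situ: Yusuf could mention who would hide the letter behind the partition with so little warning.
'who' is the subject of the clause embedded under 'mention'. The gap is right after 'mention'.

Who could Yusuf mention ___ would hide the letter behind the partition with so little warning?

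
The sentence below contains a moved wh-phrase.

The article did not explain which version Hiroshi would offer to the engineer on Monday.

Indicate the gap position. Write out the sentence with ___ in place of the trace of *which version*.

The article did not explain which version Hiroshi would offer ___ to the engineer on Monday.

Before movement: Hiroshi would offer which version to the engineer on Monday.
'which version' is the direct object of 'offer'. The gap is right after 'offer'.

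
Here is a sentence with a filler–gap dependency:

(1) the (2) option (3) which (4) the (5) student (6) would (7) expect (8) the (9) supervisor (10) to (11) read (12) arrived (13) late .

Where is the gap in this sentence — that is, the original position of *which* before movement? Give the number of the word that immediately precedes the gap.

11

The filler 'which' is interpreted as the direct object of 'read'. Fronting leaves a gap immediately after 'read':
The option which the student would expect the supervisor to read ___ arrived late.
'read' is word 11.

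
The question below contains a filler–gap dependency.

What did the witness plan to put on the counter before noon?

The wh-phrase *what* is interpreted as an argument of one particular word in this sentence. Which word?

put

Underlying clause: The witness did plan to put what on the counter before noon.
'what' functions as the direct object of 'put'. Fronting leaves a gap immediately after 'put':
What did the witness plan to put ___ on the counter before noon?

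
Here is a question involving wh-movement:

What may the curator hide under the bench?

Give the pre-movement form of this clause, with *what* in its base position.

The curator may hide what under the bench.

The filler 'what' is interpreted as the direct object of 'hide'. Wh-movement fronts it, leaving a gap right after 'hide':
What may the curator hide ___ under the bench?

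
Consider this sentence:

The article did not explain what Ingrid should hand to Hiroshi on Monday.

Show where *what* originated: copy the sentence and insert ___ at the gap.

The article did not explain what Ingrid should hand ___ to Hiroshi on Monday.

Underlying clause: Ingrid should hand what to Hiroshi on Monday.
The filler 'what' is interpreted as the direct object of 'hand'. The gap is right after 'hand'.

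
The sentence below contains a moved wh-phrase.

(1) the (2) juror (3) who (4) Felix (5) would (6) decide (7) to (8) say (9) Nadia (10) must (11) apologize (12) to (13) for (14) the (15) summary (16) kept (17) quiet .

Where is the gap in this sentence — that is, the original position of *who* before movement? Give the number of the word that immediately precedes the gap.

12

'who' functions as the object of the preposition 'to'. Wh-movement fronts it, leaving a gap right after 'to':
The juror who Felix would decide to say Nadia must apologize to ___ for the summary kept quiet.
'to' is word 12.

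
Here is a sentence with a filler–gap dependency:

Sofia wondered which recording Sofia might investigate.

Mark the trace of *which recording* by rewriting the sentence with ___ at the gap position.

Sofia wondered which recording Sofia might investigate ___.

Before movement: Sofia might investigate which recording.
'which recording' functions as the direct object of 'investigate'. The gap is right after 'investigate'.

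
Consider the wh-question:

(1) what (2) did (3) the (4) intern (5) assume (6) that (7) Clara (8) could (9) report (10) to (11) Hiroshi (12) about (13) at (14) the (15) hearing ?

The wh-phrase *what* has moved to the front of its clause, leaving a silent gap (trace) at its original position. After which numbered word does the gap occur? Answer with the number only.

Before movement: The intern did assume that Clara could report to Hiroshi about what at the hearing.
'what' functions as the object of the preposition 'about'. Fronting leaves a gap immediately after 'about':
What did the intern assume that Clara could report to Hiroshi about ___ at the hearing?
'about' is word 12.

12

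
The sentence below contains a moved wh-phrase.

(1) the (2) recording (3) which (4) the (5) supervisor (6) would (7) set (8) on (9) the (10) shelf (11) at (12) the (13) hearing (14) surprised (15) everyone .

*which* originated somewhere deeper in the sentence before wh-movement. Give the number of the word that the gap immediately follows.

'which' is the direct object of 'set'. Fronting leaves a gap immediately after 'set':
The recording which the supervisor would set ___ on the shelf at the hearing surprised everyone.
'set' is word 7.

7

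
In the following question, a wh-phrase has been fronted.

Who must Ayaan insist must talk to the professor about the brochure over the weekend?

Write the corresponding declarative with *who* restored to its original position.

Ayaan must insist who must talk to the professor about the brochure over the weekend.

'who' functions as the subject of the clause embedded under 'insist'. It moves to the left edge, and the trace sits right after 'insist':
Who must Ayaan insist ___ must talk to the professor about the brochure over the weekend?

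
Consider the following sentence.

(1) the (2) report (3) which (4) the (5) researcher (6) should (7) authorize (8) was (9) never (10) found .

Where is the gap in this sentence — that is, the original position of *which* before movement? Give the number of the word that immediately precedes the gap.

The filler 'which' is interpreted as the direct object of 'authorize'. Fronting leaves a gap immediately after 'authorize':
The report which the researcher should authorize ___ was never found.
'authorize' is word 7.

7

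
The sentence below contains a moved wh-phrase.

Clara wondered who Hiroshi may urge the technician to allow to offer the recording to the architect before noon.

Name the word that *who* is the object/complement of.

allow

Pre-movement form: Hiroshi may urge the technician to allow who to offer the recording to the architect before noon.
'who' functions as the direct object of 'allow'. Wh-movement fronts it, leaving a gap right after 'allow':
Clara wondered who Hiroshi may urge the technician to allow ___ to offer the recording to the architect before noon.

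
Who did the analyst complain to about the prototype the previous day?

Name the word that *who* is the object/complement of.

Pre-movement form: The analyst did complain to who about the prototype the previous day.
'who' is the object of the preposition 'to'. Fronting leaves a gap immediately after 'to':
Who did the analyst complain to ___ about the prototype the previous day?

to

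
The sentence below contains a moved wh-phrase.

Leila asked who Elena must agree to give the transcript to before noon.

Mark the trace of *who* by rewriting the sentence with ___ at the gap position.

Pre-movement form: Elena must agree to give the transcript to who before noon.
'who' functions as the object of the preposition 'to' (recipient of 'give'). The gap is right after 'to'.

Leila asked who Elena must agree to give the transcript to ___ before noon.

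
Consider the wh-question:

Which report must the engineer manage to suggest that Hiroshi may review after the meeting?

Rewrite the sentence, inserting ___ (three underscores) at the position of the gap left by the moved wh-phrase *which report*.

Which report must the engineer manage to suggest that Hiroshi may review ___ after the meeting?

Before movement: The engineer must manage to suggest that Hiroshi may review which report after the meeting.
'which report' functions as the direct object of 'review'. The gap is right after 'review'.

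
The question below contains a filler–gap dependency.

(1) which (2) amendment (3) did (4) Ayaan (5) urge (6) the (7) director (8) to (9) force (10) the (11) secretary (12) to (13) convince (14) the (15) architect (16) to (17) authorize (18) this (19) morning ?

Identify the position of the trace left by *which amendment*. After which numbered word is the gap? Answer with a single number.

17

Pre-movement form: Ayaan did urge the director to force the secretary to convince the architect to authorize which amendment this morning.
'which amendment' functions as the direct object of 'authorize'. Fronting leaves a gap immediately after 'authorize':
Which amendment did Ayaan urge the director to force the secretary to convince the architect to authorize ___ this morning?
'authorize' is word 17.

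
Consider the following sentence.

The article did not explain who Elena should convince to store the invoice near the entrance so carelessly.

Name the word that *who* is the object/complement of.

Before movement: Elena should convince who to store the invoice near the entrance so carelessly.
The filler 'who' is interpreted as the direct object of 'convince'. It moves to the left edge, and the trace sits right after 'convince':
The article did not explain who Elena should convince ___ to store the invoice near the entrance so carelessly.

convince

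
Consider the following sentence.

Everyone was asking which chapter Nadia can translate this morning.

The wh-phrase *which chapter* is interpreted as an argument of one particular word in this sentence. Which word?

translate

Pre-movement form: Nadia can translate which chapter this morning.
'which chapter' is the direct object of 'translate'. Wh-movement fronts it, leaving a gap right after 'translate':
Everyone was asking which chapter Nadia can translate ___ this morning.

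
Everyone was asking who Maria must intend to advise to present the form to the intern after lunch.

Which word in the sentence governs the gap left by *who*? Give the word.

advise

Pre-movement form: Maria must intend to advise who to present the form to the intern after lunch.
'who' functions as the direct object of 'advise'. It moves to the left edge, and the trace sits right after 'advise':
Everyone was asking who Maria must intend to advise ___ to present the form to the intern after lunch.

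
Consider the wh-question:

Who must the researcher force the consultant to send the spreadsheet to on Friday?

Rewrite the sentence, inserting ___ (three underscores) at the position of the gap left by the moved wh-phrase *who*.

Who must the researcher force the consultant to send the spreadsheet to ___ on Friday?

Underlying clause: The researcher must force the consultant to send the spreadsheet to who on Friday.
'who' is the object of the preposition 'to' (recipient of 'send'). The gap is right after 'to'.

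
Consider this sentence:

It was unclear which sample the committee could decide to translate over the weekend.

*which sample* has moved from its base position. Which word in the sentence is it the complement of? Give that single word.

translate

In situ: The committee could decide to translate which sample over the weekend.
'which sample' functions as the direct object of 'translate'. It moves to the left edge, and the trace sits right after 'translate':
It was unclear which sample the committee could decide to translate ___ over the weekend.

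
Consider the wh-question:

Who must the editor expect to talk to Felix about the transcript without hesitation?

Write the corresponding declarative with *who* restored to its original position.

The editor must expect who to talk to Felix about the transcript without hesitation.

'who' is the direct object of 'expect'. It moves to the left edge, and the trace sits right after 'expect':
Who must the editor expect ___ to talk to Felix about the transcript without hesitation?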